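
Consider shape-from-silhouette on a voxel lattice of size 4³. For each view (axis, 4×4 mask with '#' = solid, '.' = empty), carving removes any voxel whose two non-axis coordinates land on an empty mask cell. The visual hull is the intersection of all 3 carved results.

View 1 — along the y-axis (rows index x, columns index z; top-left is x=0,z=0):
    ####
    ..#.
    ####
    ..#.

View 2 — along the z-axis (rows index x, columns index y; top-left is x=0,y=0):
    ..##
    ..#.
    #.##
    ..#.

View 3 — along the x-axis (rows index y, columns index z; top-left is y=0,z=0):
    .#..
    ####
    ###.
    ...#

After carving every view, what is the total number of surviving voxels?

remaining voxels: 11

start: 4×4×4 = 64 voxels
V1 y: intersect with XZ mask (10 set) -- 40 left
V2 z: intersect with XY mask (7 set) -- 22 left
V3 x: intersect with YZ mask (9 set) -- 11 left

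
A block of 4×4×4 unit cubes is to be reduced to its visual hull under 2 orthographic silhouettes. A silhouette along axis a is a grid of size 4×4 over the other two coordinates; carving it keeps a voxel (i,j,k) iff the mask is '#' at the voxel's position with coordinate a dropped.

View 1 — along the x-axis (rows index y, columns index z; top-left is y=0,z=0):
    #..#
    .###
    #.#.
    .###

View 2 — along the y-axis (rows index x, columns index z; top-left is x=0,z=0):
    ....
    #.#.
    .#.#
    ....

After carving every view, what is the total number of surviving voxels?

voxel count = 10

full grid |V| = 64
V1 x: intersect with YZ mask (10 set) -- 40 left
V2 y: intersect with XZ mask (4 set) -- 10 left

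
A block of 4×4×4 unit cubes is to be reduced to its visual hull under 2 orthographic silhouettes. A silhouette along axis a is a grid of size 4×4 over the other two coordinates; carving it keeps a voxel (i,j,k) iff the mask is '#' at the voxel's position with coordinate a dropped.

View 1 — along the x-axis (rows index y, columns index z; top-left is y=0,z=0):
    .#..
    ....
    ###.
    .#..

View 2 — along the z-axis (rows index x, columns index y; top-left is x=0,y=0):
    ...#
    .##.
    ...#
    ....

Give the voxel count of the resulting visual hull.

full grid |V| = 64
[1] x-view keeps 5 columns → grid now 20
[2] z-view keeps 4 columns → grid now 5

|visual hull| = 5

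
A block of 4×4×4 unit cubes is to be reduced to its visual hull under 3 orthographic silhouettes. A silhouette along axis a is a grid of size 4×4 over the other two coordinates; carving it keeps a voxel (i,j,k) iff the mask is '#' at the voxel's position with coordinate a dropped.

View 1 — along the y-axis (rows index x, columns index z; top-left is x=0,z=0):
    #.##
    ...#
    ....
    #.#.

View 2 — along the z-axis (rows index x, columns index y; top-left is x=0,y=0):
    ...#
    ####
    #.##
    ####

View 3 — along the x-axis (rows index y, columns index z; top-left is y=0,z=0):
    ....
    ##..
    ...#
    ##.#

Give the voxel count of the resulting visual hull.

initial block: 4^3 = 64
  1. axis=1 (XZ plane), |mask|=6  ⇒  voxels=24
  2. axis=2 (XY plane), |mask|=12  ⇒  voxels=15
  3. axis=0 (YZ plane), |mask|=6  ⇒  voxels=6

6 voxels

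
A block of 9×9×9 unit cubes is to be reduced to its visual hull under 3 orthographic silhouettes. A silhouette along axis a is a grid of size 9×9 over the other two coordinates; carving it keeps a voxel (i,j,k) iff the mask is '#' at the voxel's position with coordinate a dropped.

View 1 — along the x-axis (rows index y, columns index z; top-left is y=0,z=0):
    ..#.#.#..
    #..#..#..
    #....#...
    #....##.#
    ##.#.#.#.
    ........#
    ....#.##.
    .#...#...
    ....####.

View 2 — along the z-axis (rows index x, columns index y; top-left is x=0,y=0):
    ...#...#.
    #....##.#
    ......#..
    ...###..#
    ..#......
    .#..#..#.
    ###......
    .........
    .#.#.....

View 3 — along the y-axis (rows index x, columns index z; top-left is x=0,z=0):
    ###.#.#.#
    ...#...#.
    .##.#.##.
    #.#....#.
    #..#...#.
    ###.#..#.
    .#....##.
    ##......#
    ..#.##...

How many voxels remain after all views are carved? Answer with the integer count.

22 voxels

full grid |V| = 729
step 1: project along x, AND mask (27/81) → |grid| = 243
step 2: project along z, AND mask (20/81) → |grid| = 61
step 3: project along y, AND mask (33/81) → |grid| = 22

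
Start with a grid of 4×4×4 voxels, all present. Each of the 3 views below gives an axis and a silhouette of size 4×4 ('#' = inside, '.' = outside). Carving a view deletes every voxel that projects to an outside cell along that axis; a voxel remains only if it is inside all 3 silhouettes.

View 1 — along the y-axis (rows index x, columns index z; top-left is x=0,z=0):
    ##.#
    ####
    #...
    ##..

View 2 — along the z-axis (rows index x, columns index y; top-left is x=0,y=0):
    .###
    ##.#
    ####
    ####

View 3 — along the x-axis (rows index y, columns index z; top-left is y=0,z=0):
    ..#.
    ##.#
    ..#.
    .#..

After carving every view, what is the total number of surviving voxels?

full grid |V| = 64
  1. axis=1 (XZ plane), |mask|=10  ⇒  voxels=40
  2. axis=2 (XY plane), |mask|=14  ⇒  voxels=33
  3. axis=0 (YZ plane), |mask|=6  ⇒  voxels=13

voxel count = 13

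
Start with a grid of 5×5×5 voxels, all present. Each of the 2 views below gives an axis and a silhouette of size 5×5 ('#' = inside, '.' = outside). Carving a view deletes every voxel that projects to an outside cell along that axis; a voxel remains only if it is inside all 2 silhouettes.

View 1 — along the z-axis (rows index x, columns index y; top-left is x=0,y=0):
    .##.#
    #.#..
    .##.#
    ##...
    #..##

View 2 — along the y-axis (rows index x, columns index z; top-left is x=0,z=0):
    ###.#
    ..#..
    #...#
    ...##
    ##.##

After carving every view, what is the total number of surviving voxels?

|visual hull| = 36

initial block: 5^3 = 125
after view 1 [z-axis, 13 of 25 cells solid] → remaining = 65
after view 2 [y-axis, 13 of 25 cells solid] → remaining = 36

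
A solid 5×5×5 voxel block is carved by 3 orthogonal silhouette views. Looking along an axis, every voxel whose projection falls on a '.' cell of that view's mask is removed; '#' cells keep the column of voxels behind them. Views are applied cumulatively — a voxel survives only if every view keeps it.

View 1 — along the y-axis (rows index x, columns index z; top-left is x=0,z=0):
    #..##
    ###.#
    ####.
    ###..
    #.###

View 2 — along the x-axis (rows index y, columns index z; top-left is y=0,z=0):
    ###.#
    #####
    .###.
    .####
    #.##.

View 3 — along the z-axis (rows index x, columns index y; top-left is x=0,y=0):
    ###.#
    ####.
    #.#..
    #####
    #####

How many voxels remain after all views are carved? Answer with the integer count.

remaining voxels: 54

before carving: 125 voxels (5×5×5)
[1] y-view keeps 18 columns → grid now 90
[2] x-view keeps 19 columns → grid now 68
[3] z-view keeps 20 columns → grid now 54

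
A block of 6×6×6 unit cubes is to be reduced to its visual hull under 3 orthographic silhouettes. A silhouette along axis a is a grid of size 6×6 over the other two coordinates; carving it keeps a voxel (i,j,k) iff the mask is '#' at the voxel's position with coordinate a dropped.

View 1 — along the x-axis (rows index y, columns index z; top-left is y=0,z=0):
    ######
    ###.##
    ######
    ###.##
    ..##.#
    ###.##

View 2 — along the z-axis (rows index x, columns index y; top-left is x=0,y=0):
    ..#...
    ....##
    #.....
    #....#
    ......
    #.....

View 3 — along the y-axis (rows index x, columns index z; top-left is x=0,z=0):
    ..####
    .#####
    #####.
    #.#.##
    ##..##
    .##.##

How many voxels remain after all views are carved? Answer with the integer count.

start: 6×6×6 = 216 voxels
after view 1 [x-axis, 30 of 36 cells solid] → remaining = 180
after view 2 [z-axis, 7 of 36 cells solid] → remaining = 37
after view 3 [y-axis, 26 of 36 cells solid] → remaining = 28

voxel count = 28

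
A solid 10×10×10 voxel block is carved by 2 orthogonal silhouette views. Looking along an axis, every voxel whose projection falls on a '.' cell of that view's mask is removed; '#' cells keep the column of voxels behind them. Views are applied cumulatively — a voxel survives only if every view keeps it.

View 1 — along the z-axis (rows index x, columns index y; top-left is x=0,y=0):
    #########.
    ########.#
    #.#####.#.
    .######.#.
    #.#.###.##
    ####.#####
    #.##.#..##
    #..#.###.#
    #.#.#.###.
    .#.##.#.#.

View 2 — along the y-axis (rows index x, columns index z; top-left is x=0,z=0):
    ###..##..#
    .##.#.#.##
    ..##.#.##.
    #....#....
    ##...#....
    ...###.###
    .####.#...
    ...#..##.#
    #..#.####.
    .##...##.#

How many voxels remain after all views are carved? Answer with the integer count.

|visual hull| = 347

initial block: 10^3 = 1000
carve view 1 (along z, XY-mask fill 71/100): 710 voxels remain
carve view 2 (along y, XZ-mask fill 48/100): 347 voxels remain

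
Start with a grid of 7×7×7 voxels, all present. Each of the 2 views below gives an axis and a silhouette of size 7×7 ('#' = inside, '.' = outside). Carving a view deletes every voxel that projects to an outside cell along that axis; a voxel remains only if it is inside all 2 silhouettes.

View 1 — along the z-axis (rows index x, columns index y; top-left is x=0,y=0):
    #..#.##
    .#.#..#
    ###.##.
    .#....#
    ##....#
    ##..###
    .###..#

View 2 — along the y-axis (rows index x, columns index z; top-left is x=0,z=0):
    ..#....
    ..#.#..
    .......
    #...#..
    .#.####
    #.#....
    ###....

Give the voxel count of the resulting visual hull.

full grid |V| = 343
step 1: project along z, AND mask (26/49) → |grid| = 182
step 2: project along y, AND mask (15/49) → |grid| = 51

51 voxels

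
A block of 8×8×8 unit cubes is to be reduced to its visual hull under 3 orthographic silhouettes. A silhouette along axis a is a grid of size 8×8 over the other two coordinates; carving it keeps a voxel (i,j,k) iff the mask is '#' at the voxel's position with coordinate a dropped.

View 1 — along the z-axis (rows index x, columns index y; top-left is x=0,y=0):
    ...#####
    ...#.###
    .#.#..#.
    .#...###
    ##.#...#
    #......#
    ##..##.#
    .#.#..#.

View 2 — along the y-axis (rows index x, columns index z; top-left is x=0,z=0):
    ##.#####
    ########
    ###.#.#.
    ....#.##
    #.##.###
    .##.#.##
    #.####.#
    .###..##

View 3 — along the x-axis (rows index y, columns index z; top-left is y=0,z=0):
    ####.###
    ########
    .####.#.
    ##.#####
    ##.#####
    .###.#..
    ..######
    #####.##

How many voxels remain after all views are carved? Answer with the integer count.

141 voxels

initial block: 8^3 = 512
step 1: project along z, AND mask (30/64) → |grid| = 240
step 2: project along y, AND mask (45/64) → |grid| = 173
step 3: project along x, AND mask (51/64) → |grid| = 141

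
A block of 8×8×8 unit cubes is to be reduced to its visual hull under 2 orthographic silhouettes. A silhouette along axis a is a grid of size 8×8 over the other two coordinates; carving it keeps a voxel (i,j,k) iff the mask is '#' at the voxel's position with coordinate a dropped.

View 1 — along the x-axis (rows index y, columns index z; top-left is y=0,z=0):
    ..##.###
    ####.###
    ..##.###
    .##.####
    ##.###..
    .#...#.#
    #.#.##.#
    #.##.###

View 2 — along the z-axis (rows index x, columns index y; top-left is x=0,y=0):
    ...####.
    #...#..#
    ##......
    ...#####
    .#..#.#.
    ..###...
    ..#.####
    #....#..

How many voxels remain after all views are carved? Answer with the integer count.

initial block: 8^3 = 512
carve view 1 (along x, YZ-mask fill 42/64): 336 voxels remain
carve view 2 (along z, XY-mask fill 27/64): 137 voxels remain

|visual hull| = 137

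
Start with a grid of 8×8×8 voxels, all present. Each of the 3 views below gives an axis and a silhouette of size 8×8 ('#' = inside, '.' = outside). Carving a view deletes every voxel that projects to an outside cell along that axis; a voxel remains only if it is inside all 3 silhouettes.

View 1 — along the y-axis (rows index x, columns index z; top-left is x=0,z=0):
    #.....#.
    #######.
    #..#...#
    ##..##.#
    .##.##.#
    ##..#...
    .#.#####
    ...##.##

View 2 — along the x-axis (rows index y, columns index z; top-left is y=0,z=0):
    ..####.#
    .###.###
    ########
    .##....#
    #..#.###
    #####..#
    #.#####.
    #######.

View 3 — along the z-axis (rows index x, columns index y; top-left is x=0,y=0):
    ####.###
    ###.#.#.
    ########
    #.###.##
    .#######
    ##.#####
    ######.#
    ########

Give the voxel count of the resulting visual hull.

full grid |V| = 512
V1 y: intersect with XZ mask (35 set) -- 280 left
V2 x: intersect with YZ mask (46 set) -- 196 left
V3 z: intersect with XY mask (55 set) -- 162 left

|visual hull| = 162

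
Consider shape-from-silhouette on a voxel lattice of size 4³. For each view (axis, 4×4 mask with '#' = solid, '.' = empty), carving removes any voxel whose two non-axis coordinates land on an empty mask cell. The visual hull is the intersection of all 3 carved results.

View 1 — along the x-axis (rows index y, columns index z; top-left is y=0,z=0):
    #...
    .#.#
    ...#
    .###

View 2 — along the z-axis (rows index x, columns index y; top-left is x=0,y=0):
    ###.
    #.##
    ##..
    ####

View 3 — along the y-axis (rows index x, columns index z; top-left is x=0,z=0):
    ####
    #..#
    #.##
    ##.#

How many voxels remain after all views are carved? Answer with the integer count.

15 voxels

full grid |V| = 64
after view 1 [x-axis, 7 of 16 cells solid] → remaining = 28
after view 2 [z-axis, 12 of 16 cells solid] → remaining = 19
after view 3 [y-axis, 12 of 16 cells solid] → remaining = 15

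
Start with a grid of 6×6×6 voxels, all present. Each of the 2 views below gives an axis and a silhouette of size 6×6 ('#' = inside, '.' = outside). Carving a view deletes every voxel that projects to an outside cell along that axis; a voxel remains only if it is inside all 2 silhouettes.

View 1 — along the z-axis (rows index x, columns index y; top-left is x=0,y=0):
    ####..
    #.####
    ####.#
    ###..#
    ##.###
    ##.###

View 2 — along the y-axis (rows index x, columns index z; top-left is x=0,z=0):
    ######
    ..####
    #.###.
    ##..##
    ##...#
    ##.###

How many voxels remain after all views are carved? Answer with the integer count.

start: 6×6×6 = 216 voxels
step 1: project along z, AND mask (28/36) → |grid| = 168
step 2: project along y, AND mask (26/36) → |grid| = 120

120 voxels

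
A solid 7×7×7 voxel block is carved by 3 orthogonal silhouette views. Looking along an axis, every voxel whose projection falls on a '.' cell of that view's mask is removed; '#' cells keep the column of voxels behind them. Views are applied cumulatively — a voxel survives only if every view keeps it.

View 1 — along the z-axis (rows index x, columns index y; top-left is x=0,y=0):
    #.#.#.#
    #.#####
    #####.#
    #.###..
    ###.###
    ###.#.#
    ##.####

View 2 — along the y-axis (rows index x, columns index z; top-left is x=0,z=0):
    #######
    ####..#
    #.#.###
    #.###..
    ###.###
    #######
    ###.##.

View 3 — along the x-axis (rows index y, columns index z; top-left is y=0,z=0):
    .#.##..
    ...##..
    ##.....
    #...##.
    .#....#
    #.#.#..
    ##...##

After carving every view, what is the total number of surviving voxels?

initial block: 7^3 = 343
after view 1 [z-axis, 37 of 49 cells solid] → remaining = 259
after view 2 [y-axis, 39 of 49 cells solid] → remaining = 205
after view 3 [x-axis, 19 of 49 cells solid] → remaining = 78

78 voxels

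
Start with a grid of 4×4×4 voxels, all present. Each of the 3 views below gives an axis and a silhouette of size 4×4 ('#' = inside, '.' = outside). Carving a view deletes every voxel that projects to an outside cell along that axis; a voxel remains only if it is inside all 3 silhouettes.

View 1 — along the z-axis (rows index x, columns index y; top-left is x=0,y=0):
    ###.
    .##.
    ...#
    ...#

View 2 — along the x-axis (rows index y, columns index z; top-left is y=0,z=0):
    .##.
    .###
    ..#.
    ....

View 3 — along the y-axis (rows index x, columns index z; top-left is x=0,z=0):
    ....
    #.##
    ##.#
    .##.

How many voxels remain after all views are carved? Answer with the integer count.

voxel count = 3

start: 4×4×4 = 64 voxels
step 1: project along z, AND mask (7/16) → |grid| = 28
step 2: project along x, AND mask (6/16) → |grid| = 10
step 3: project along y, AND mask (8/16) → |grid| = 3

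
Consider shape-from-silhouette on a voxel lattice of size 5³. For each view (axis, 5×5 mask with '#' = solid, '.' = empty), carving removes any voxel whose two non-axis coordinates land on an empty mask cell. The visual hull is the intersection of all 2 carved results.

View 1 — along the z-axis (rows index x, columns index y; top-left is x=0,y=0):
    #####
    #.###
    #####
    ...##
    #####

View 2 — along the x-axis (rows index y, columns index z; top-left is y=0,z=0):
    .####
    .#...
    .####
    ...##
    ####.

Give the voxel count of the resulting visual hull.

before carving: 125 voxels (5×5×5)
after view 1 [z-axis, 21 of 25 cells solid] → remaining = 105
after view 2 [x-axis, 15 of 25 cells solid] → remaining = 65

65 voxels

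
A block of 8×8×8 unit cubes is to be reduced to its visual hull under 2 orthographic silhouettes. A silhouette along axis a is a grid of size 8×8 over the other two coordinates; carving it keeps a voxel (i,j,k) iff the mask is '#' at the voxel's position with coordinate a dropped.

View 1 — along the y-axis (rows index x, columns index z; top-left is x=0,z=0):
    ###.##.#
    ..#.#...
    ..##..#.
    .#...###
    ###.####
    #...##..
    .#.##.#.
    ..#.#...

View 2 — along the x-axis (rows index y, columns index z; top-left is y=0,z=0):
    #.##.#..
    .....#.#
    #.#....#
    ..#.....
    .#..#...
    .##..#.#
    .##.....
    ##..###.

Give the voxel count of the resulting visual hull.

initial block: 8^3 = 512
  1. axis=1 (XZ plane), |mask|=31  ⇒  voxels=248
  2. axis=0 (YZ plane), |mask|=23  ⇒  voxels=93

remaining voxels: 93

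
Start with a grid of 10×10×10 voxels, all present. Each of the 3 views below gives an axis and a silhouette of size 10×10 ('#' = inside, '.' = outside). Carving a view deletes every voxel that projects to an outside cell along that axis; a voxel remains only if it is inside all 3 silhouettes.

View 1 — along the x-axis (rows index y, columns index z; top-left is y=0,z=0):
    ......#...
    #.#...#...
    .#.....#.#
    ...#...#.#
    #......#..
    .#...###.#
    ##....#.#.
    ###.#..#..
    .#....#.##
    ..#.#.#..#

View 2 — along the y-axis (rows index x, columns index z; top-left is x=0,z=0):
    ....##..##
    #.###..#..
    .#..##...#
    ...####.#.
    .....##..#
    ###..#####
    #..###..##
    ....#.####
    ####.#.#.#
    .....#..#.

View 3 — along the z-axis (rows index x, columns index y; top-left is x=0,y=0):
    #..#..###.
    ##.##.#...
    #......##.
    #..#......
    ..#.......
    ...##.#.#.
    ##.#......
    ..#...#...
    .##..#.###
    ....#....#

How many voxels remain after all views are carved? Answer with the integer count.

voxel count = 55

start: 10×10×10 = 1000 voxels
step 1: project along x, AND mask (34/100) → |grid| = 340
step 2: project along y, AND mask (49/100) → |grid| = 155
step 3: project along z, AND mask (33/100) → |grid| = 55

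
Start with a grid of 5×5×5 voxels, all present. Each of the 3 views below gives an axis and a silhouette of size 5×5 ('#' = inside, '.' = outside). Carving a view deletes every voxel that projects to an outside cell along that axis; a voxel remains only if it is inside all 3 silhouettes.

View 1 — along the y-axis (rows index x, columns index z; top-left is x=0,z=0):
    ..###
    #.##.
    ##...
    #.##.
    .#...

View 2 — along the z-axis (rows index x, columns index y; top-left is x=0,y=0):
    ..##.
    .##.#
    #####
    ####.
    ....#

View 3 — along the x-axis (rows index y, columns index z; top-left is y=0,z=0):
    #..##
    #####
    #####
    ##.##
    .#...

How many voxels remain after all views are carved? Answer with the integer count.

full grid |V| = 125
  1. axis=1 (XZ plane), |mask|=12  ⇒  voxels=60
  2. axis=2 (XY plane), |mask|=15  ⇒  voxels=38
  3. axis=0 (YZ plane), |mask|=18  ⇒  voxels=30

|visual hull| = 30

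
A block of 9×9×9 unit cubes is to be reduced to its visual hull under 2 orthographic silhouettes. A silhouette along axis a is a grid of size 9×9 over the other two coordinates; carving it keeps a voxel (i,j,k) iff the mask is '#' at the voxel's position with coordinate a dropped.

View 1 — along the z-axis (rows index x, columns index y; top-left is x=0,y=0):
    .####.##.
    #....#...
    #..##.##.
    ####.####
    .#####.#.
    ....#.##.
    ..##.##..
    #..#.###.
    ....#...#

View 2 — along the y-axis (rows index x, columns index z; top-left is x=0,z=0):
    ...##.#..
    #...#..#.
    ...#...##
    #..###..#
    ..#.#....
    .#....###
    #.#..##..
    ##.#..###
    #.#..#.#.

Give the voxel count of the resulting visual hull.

before carving: 729 voxels (9×9×9)
[1] z-view keeps 41 columns → grid now 369
[2] y-view keeps 34 columns → grid now 157

157 voxels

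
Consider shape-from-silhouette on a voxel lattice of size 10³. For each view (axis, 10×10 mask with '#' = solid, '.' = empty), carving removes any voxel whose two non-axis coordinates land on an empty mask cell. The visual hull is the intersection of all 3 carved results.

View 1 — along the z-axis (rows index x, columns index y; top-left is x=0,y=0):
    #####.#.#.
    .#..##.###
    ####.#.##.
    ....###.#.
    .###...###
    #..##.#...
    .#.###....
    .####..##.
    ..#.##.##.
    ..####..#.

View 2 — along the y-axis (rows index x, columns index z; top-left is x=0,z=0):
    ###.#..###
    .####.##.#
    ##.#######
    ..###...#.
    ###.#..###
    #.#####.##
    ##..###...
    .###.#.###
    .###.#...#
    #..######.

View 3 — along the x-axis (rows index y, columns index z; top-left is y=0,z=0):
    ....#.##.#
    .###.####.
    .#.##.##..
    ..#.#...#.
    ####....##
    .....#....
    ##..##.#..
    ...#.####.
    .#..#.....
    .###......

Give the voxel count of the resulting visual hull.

full grid |V| = 1000
step 1: project along z, AND mask (54/100) → |grid| = 540
step 2: project along y, AND mask (66/100) → |grid| = 366
step 3: project along x, AND mask (41/100) → |grid| = 150

voxel count = 150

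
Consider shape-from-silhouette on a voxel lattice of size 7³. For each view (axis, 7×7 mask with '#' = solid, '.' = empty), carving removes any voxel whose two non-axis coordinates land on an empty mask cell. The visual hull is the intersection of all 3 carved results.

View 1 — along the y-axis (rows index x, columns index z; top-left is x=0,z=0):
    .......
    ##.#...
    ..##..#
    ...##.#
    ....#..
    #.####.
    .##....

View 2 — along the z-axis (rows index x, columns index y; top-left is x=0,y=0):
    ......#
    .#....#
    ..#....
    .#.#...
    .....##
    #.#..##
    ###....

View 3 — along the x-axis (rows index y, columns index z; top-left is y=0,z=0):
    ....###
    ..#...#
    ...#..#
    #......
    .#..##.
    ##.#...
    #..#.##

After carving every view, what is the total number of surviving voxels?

before carving: 343 voxels (7×7×7)
carve view 1 (along y, XZ-mask fill 17/49): 119 voxels remain
carve view 2 (along z, XY-mask fill 15/49): 43 voxels remain
carve view 3 (along x, YZ-mask fill 18/49): 14 voxels remain

remaining voxels: 14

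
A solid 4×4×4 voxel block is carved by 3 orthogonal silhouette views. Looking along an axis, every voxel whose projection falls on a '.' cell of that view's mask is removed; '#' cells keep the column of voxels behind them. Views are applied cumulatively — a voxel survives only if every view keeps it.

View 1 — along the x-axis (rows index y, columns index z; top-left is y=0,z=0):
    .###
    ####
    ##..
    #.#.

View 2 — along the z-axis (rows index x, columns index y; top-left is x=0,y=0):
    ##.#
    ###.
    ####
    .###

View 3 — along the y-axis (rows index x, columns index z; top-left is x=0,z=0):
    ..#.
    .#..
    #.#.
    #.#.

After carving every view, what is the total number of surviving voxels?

full grid |V| = 64
  1. axis=0 (YZ plane), |mask|=11  ⇒  voxels=44
  2. axis=2 (XY plane), |mask|=13  ⇒  voxels=37
  3. axis=1 (XZ plane), |mask|=6  ⇒  voxels=17

|visual hull| = 17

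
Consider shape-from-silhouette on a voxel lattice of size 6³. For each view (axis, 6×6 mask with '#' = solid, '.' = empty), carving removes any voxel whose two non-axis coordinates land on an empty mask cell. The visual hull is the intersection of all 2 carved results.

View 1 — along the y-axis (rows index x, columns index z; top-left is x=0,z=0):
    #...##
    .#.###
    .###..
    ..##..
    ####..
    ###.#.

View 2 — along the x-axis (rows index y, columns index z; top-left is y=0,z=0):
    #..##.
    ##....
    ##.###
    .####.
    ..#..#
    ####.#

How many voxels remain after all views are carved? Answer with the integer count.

full grid |V| = 216
after view 1 [y-axis, 20 of 36 cells solid] → remaining = 120
after view 2 [x-axis, 21 of 36 cells solid] → remaining = 71

|visual hull| = 71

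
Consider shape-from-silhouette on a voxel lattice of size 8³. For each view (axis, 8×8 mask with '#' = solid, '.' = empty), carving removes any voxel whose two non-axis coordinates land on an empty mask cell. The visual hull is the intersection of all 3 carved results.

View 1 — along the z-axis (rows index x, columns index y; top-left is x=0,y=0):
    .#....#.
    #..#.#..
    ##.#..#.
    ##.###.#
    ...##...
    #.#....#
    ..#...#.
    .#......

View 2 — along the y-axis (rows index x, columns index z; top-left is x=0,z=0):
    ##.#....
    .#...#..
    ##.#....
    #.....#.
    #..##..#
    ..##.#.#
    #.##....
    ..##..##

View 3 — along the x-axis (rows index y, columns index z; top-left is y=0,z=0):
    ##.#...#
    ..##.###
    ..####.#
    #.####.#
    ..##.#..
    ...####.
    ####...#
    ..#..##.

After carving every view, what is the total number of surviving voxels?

voxel count = 43

before carving: 512 voxels (8×8×8)
  1. axis=2 (XY plane), |mask|=23  ⇒  voxels=184
  2. axis=1 (XZ plane), |mask|=25  ⇒  voxels=66
  3. axis=0 (YZ plane), |mask|=35  ⇒  voxels=43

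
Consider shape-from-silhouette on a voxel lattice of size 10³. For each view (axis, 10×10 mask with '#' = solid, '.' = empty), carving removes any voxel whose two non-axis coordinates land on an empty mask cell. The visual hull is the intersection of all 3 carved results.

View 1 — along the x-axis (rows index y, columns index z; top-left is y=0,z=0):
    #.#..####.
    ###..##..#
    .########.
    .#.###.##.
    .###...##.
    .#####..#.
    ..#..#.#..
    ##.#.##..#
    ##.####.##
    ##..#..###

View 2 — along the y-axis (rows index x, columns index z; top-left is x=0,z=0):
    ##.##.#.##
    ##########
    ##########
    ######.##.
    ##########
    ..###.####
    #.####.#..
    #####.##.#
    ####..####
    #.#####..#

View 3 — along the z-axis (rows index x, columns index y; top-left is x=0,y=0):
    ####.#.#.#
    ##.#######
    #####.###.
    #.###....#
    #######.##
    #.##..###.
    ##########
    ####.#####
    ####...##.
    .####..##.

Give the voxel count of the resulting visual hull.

before carving: 1000 voxels (10×10×10)
after view 1 [x-axis, 60 of 100 cells solid] → remaining = 600
after view 2 [y-axis, 81 of 100 cells solid] → remaining = 477
after view 3 [z-axis, 75 of 100 cells solid] → remaining = 370

remaining voxels: 370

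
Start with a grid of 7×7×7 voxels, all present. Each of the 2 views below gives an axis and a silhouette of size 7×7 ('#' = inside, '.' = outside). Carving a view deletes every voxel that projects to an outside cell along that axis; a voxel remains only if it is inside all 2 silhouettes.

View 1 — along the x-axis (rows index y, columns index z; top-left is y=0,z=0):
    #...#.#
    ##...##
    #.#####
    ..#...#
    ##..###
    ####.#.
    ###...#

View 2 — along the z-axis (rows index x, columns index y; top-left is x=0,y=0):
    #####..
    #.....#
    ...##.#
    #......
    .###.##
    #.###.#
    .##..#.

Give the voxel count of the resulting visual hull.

initial block: 7^3 = 343
carve view 1 (along x, YZ-mask fill 29/49): 203 voxels remain
carve view 2 (along z, XY-mask fill 24/49): 97 voxels remain

|visual hull| = 97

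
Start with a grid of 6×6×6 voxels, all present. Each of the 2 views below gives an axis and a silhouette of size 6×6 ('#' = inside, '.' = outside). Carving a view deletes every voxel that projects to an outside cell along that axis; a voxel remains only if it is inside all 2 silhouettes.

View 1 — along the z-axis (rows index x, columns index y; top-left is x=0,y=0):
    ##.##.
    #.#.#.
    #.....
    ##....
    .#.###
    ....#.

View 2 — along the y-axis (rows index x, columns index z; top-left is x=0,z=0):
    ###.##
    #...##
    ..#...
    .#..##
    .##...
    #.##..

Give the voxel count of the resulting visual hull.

initial block: 6^3 = 216
step 1: project along z, AND mask (15/36) → |grid| = 90
step 2: project along y, AND mask (17/36) → |grid| = 47

remaining voxels: 47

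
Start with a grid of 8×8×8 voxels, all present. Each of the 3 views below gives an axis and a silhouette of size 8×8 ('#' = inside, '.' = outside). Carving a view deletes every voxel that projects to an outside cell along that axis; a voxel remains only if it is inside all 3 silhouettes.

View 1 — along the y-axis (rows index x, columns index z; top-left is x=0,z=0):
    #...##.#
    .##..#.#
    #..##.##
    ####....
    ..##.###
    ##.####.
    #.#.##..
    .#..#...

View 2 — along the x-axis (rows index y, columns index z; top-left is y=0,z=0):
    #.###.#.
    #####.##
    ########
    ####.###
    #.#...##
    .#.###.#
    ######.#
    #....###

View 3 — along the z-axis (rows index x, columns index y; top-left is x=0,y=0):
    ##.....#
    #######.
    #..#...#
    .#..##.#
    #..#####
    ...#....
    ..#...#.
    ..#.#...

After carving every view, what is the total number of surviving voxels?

|visual hull| = 85

start: 8×8×8 = 512 voxels
carve view 1 (along y, XZ-mask fill 34/64): 272 voxels remain
carve view 2 (along x, YZ-mask fill 47/64): 199 voxels remain
carve view 3 (along z, XY-mask fill 28/64): 85 voxels remain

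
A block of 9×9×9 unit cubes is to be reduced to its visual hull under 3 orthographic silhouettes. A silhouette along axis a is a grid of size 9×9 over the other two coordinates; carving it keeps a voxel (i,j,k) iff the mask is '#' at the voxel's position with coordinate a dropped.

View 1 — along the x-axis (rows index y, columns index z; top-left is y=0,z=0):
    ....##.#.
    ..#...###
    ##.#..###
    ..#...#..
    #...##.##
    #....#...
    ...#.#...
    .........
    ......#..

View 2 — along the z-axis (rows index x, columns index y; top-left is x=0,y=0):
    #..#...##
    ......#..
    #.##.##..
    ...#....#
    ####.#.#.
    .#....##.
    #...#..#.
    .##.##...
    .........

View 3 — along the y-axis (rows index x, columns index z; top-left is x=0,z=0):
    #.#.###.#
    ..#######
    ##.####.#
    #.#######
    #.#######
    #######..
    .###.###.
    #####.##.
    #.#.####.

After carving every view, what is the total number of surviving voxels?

full grid |V| = 729
carve view 1 (along x, YZ-mask fill 25/81): 225 voxels remain
carve view 2 (along z, XY-mask fill 28/81): 74 voxels remain
carve view 3 (along y, XZ-mask fill 62/81): 58 voxels remain

remaining voxels: 58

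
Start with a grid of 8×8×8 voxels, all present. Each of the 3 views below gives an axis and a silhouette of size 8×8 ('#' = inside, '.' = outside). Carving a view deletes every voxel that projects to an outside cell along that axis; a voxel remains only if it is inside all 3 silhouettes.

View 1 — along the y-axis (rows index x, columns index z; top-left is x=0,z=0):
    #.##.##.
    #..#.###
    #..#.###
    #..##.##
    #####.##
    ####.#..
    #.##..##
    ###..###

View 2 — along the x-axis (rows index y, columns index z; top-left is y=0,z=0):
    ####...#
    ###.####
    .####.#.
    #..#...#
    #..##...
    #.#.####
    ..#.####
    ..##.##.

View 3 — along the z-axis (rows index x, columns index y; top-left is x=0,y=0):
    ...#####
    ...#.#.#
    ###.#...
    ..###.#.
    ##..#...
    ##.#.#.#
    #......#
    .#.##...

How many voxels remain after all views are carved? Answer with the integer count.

before carving: 512 voxels (8×8×8)
carve view 1 (along y, XZ-mask fill 43/64): 344 voxels remain
carve view 2 (along x, YZ-mask fill 38/64): 209 voxels remain
carve view 3 (along z, XY-mask fill 29/64): 94 voxels remain

|visual hull| = 94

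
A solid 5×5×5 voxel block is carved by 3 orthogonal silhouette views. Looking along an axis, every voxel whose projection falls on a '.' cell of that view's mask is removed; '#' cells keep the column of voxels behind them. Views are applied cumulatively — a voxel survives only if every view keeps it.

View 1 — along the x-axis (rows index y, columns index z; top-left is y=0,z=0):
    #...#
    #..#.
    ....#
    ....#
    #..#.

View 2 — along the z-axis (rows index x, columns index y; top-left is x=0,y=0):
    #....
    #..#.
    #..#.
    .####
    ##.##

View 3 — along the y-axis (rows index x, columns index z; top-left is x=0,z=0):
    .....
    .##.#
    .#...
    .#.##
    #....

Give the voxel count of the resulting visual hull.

start: 5×5×5 = 125 voxels
[1] x-view keeps 8 columns → grid now 40
[2] z-view keeps 13 columns → grid now 21
[3] y-view keeps 8 columns → grid now 9

remaining voxels: 9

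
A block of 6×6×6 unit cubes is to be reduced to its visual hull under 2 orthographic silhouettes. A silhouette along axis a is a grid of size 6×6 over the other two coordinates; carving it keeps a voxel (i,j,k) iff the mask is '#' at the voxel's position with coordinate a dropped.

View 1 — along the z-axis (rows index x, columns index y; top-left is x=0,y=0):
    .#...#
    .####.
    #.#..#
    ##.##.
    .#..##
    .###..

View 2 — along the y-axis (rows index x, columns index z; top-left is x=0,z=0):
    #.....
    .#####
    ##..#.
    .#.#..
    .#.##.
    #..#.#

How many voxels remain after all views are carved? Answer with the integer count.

voxel count = 57

initial block: 6^3 = 216
carve view 1 (along z, XY-mask fill 19/36): 114 voxels remain
carve view 2 (along y, XZ-mask fill 17/36): 57 voxels remain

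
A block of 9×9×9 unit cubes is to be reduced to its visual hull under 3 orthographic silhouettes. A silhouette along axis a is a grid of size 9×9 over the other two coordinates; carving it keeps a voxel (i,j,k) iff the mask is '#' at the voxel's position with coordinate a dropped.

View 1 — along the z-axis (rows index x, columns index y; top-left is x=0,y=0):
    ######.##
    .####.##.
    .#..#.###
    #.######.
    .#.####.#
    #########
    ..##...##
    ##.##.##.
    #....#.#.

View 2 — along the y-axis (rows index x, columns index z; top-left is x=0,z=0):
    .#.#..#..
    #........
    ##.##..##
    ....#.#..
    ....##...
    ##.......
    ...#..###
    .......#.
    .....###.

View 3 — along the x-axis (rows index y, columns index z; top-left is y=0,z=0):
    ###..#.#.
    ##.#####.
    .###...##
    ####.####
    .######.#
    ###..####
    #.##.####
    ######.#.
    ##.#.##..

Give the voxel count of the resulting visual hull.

initial block: 9^3 = 729
after view 1 [z-axis, 54 of 81 cells solid] → remaining = 486
after view 2 [y-axis, 24 of 81 cells solid] → remaining = 135
after view 3 [x-axis, 58 of 81 cells solid] → remaining = 96

|visual hull| = 96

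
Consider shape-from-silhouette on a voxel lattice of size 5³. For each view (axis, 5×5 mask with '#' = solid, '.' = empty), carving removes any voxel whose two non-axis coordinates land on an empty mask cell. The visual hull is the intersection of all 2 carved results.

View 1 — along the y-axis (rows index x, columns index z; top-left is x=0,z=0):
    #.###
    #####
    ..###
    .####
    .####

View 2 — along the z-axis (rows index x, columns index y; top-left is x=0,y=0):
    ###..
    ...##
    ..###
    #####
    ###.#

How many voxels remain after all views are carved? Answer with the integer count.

before carving: 125 voxels (5×5×5)
V1 y: intersect with XZ mask (20 set) -- 100 left
V2 z: intersect with XY mask (17 set) -- 67 left

|visual hull| = 67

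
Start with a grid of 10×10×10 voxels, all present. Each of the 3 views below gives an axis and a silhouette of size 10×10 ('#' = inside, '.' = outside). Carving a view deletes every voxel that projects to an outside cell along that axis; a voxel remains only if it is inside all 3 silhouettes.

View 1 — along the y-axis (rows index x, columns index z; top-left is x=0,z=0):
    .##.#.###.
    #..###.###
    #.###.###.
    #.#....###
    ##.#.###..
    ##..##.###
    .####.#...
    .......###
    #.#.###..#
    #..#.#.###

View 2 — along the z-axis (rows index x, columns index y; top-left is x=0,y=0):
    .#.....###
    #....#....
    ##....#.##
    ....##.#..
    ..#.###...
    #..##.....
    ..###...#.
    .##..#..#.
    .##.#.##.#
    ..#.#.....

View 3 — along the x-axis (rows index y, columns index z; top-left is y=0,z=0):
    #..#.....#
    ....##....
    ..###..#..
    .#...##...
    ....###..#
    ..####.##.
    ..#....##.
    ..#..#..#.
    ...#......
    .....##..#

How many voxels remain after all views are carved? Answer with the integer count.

before carving: 1000 voxels (10×10×10)
[1] y-view keeps 58 columns → grid now 580
[2] z-view keeps 37 columns → grid now 213
[3] x-view keeps 32 columns → grid now 70

|visual hull| = 70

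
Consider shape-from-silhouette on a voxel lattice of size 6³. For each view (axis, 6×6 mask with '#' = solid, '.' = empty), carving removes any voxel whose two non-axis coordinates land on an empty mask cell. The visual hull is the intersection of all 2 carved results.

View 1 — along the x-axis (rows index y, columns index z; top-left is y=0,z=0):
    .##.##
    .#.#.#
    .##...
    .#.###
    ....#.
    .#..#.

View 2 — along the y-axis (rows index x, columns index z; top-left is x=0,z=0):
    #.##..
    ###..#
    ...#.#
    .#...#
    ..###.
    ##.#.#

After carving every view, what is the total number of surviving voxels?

|visual hull| = 45

before carving: 216 voxels (6×6×6)
[1] x-view keeps 16 columns → grid now 96
[2] y-view keeps 18 columns → grid now 45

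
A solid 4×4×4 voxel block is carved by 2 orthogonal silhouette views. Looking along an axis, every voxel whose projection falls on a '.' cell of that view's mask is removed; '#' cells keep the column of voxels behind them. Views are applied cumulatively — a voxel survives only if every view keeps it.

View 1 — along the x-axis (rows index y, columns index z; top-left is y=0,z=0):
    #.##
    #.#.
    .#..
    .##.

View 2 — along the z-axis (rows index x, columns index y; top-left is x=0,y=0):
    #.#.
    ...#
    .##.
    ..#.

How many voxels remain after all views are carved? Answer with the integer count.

10 voxels

before carving: 64 voxels (4×4×4)
step 1: project along x, AND mask (8/16) → |grid| = 32
step 2: project along z, AND mask (6/16) → |grid| = 10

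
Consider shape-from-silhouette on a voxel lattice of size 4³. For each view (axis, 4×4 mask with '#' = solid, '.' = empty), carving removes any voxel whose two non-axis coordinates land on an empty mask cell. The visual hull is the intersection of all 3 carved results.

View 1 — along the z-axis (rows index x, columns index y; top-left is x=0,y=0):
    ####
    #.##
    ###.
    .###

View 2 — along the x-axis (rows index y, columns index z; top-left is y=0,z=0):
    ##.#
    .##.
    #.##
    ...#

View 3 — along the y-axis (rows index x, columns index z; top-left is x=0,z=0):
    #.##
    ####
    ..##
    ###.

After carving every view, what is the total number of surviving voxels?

full grid |V| = 64
step 1: project along z, AND mask (13/16) → |grid| = 52
step 2: project along x, AND mask (9/16) → |grid| = 30
step 3: project along y, AND mask (12/16) → |grid| = 22

voxel count = 22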